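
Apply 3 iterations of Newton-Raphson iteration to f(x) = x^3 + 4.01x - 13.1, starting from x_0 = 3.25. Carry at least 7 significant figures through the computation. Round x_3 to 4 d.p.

1.8059

f'(x) = 3x^2 + 4.01
x_0 = 3.250000: f = 34.260625, f' = 35.697500 → x_1 = 3.250000 - (34.260625)/(35.697500) = 2.290251
x_1 = 2.290251: f = 8.096853, f' = 19.745755 → x_2 = 2.290251 - (8.096853)/(19.745755) = 1.880196
x_2 = 1.880196: f = 1.086337, f' = 14.615411 → x_3 = 1.880196 - (1.086337)/(14.615411) = 1.805868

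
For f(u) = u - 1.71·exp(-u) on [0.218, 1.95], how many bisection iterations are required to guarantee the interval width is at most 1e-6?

21

Initial width b − a = 1.95 − 0.218 = 1.732000.
After n steps the width is (b−a)/2^n; need (b−a)/2^n ≤ 1e-6.
So n ≥ log₂(1.732000/1e-6) = log₂(1732000.0000) ≈ 20.7240.
Hence n = 21.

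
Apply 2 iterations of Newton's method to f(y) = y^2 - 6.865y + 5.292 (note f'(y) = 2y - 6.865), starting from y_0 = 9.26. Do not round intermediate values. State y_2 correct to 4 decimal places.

Newton update: y ← y − f(y)/f'(y).
y_0 = 9.260000: f = 27.469700, f' = 11.655000 → y_1 = 9.260000 - (27.469700)/(11.655000) = 6.903097
y_1 = 6.903097: f = 5.554990, f' = 6.941195 → y_2 = 6.903097 - (5.554990)/(6.941195) = 6.102804

6.1028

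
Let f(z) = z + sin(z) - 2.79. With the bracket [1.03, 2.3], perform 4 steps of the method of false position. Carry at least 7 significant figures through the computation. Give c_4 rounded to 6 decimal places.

1.830059

f(1.030000) = -0.902701, f(2.300000) = 0.255705
step 1: c = 2.019662, f(c) = 0.130602 > 0 → new bracket [1.030000, 2.019662]
step 2: c = 1.894576, f(c) = 0.052616 > 0 → new bracket [1.030000, 1.894576]
step 3: c = 1.846958, f(c) = 0.019067 > 0 → new bracket [1.030000, 1.846958]
step 4: c = 1.830059, f(c) = 0.006638 > 0 → new bracket [1.030000, 1.830059]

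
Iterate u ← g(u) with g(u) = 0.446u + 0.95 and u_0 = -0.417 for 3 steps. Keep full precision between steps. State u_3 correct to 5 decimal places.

u_1 = g(-0.417000) = 0.764018
u_2 = g(0.764018) = 1.290752
u_3 = g(1.290752) = 1.525675

1.52568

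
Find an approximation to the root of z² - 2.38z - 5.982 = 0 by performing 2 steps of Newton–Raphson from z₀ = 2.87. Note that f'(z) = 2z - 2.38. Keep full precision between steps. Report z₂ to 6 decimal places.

z_0 = 2.870000: f = -4.575700, f' = 3.360000 → z_1 = 2.870000 - (-4.575700)/(3.360000) = 4.231815
z_1 = 4.231815: f = 1.854541, f' = 6.083631 → z_2 = 4.231815 - (1.854541)/(6.083631) = 3.926974

3.926974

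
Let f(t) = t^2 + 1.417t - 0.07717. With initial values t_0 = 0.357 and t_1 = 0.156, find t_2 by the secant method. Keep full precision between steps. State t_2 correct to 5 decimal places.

0.06884

f(t_0) = 0.556148, f(t_1) = 0.168218
t_2 = 0.156000 - (0.168218)·(0.156000 - 0.357000)/(0.168218 - (0.556148)) = 0.068840; f(t_2) = 0.025116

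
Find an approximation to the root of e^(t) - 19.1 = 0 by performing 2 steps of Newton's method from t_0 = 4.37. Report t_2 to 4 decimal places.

3.1275

Newton update: t ← t − f(t)/f'(t).
f'(t) = e^(t)
t_0 = 4.370000: f = 59.943632, f' = 79.043632 → t_1 = 4.370000 - (59.943632)/(79.043632) = 3.611639
t_1 = 3.611639: f = 17.926679, f' = 37.026679 → t_2 = 3.611639 - (17.926679)/(37.026679) = 3.127483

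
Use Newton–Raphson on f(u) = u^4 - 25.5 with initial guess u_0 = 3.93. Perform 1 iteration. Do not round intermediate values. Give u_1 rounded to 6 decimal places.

3.052527

Newton update: u ← u − f(u)/f'(u).
f'(u) = 4u^3
u_0 = 3.930000: f = 213.044936, f' = 242.793828 → u_1 = 3.930000 - (213.044936)/(242.793828) = 3.052527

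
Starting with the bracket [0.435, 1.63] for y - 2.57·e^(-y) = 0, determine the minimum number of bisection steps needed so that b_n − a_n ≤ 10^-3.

Initial width b − a = 1.63 − 0.435 = 1.195000.
After n steps the width is (b−a)/2^n; need (b−a)/2^n ≤ 10^-3.
So n ≥ log₂(1.195000/10^-3) = log₂(1195.0000) ≈ 10.2228.
Hence n = 11.

11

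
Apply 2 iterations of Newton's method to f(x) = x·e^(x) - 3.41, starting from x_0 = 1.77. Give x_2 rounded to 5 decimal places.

1.14912

f'(x) = (x + 1)·e^(x)
x_0 = 1.770000: f = 6.981410, f' = 16.262264 → x_1 = 1.770000 - (6.981410)/(16.262264) = 1.340699
x_1 = 1.340699: f = 1.713766, f' = 8.945479 → x_2 = 1.340699 - (1.713766)/(8.945479) = 1.149120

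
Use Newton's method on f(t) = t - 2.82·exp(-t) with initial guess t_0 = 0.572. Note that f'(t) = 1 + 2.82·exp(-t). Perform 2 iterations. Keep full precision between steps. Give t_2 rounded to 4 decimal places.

Newton update: t ← t − f(t)/f'(t).
t_0 = 0.572000: f = -1.019595, f' = 2.591595 → t_1 = 0.572000 - (-1.019595)/(2.591595) = 0.965424
t_1 = 0.965424: f = -0.108494, f' = 2.073917 → t_2 = 0.965424 - (-0.108494)/(2.073917) = 1.017737

1.0177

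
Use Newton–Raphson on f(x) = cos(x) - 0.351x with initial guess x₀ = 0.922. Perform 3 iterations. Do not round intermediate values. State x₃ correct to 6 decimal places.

1.153825

f'(x) = -sin(x) - 0.351
x_0 = 0.922000: f = 0.280606, f' = -1.147812 → x_1 = 0.922000 - (0.280606)/(-1.147812) = 1.166470
x_1 = 1.166470: f = -0.016032, f' = -1.270368 → x_2 = 1.166470 - (-0.016032)/(-1.270368) = 1.153850
x_2 = 1.153850: f = -0.000032, f' = -1.265330 → x_3 = 1.153850 - (-0.000032)/(-1.265330) = 1.153825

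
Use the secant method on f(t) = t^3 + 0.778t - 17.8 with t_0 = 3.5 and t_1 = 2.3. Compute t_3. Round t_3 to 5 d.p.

2.51746

f(t_0) = 27.798000, f(t_1) = -3.843600
t_2 = 2.300000 - (-3.843600)·(2.300000 - 3.500000)/(-3.843600 - (27.798000)) = 2.445768; f(t_2) = -1.267151
t_3 = 2.445768 - (-1.267151)·(2.445768 - 2.300000)/(-1.267151 - (-3.843600)) = 2.517459; f(t_3) = 0.113234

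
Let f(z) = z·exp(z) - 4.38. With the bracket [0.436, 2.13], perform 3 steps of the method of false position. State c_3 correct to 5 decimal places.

False-position update: c = (a·f(b) − b·f(a))/(f(b) − f(a)); replace the endpoint whose sign matches f(c).
f(0.436000) = -3.705722, f(2.130000) = 13.543666
step 1: c = 0.799926, f(c) = -2.599865 < 0 → new bracket [0.799926, 2.130000]
step 2: c = 1.014130, f(c) = -1.584081 < 0 → new bracket [1.014130, 2.130000]
step 3: c = 1.130977, f(c) = -0.875464 < 0 → new bracket [1.130977, 2.130000]

1.13098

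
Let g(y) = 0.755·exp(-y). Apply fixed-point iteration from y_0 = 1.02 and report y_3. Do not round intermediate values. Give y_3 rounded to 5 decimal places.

0.42482

y_1 = g(1.020000) = 0.272249
y_2 = g(0.272249) = 0.575057
y_3 = g(0.575057) = 0.424818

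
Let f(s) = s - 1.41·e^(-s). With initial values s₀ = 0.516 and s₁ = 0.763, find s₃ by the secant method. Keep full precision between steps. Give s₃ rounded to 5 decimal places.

Secant update: s_(k+1) = s_k − f(s_k)·(s_k − s_(k-1))/(f(s_k) − f(s_(k-1))).
f(s_0) = -0.325634, f(s_1) = 0.105566
s_2 = 0.763000 - (0.105566)·(0.763000 - 0.516000)/(0.105566 - (-0.325634)) = 0.702530; f(s_2) = 0.004114
s_3 = 0.702530 - (0.004114)·(0.702530 - 0.763000)/(0.004114 - (0.105566)) = 0.700078; f(s_3) = -0.000053

0.70008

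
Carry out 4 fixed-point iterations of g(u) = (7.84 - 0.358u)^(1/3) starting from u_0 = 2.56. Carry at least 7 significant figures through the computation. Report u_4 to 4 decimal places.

1.9265

u_1 = g(2.560000) = 1.905939
u_2 = g(1.905939) = 1.927187
u_3 = g(1.927187) = 1.926505
u_4 = g(1.926505) = 1.926526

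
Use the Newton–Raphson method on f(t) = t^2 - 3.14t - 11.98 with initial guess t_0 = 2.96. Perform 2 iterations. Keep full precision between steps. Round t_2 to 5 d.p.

Newton update: t ← t − f(t)/f'(t).
f'(t) = 2t - 3.14
t_0 = 2.960000: f = -12.512800, f' = 2.780000 → t_1 = 2.960000 - (-12.512800)/(2.780000) = 7.461007
t_1 = 7.461007: f = 20.259066, f' = 11.782014 → t_2 = 7.461007 - (20.259066)/(11.782014) = 5.741516

5.74152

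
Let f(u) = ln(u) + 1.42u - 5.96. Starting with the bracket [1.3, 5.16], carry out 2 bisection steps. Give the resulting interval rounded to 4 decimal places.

f(1.300000) = -3.851636, f(5.160000) = 3.008137 (opposite signs)
step 1: m = 3.230000, f(m) = -0.200918 < 0 → root in [3.230000, 5.160000]
step 2: m = 4.195000, f(m) = 1.430793 > 0 → root in [3.230000, 4.195000]

[3.2300, 4.1950]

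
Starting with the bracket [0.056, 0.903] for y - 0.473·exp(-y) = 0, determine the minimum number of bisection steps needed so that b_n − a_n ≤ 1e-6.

20

Initial width b − a = 0.903 − 0.056 = 0.847000.
After n steps the width is (b−a)/2^n; need (b−a)/2^n ≤ 1e-6.
So n ≥ log₂(0.847000/1e-6) = log₂(847000.0000) ≈ 19.6920.
Hence n = 20.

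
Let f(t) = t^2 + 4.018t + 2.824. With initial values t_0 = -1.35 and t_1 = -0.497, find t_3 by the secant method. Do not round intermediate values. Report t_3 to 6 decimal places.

-0.921654

Secant update: t_(k+1) = t_k − f(t_k)·(t_k − t_(k-1))/(f(t_k) − f(t_(k-1))).
f(t_0) = -0.777800, f(t_1) = 1.074063
t_2 = -0.497000 - (1.074063)·(-0.497000 - -1.350000)/(1.074063 - (-0.777800)) = -0.991732; f(t_2) = -0.177247
t_3 = -0.991732 - (-0.177247)·(-0.991732 - -0.497000)/(-0.177247 - (1.074063)) = -0.921654; f(t_3) = -0.029759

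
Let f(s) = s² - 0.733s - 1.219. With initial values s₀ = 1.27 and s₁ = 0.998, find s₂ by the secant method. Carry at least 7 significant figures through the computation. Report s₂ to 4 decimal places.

f(s_0) = -0.537010, f(s_1) = -0.954530
s_2 = 0.998000 - (-0.954530)·(0.998000 - 1.270000)/(-0.954530 - (-0.537010)) = 1.619844; f(s_2) = 0.217548

1.6198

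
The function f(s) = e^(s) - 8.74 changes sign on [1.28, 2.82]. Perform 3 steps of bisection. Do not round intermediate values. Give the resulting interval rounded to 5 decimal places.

[2.05000, 2.24250]

f(1.280000) = -5.143360, f(2.820000) = 8.036851 (opposite signs)
step 1: m = 2.050000, f(m) = -0.972099 < 0 → root in [2.050000, 2.820000]
step 2: m = 2.435000, f(m) = 2.675819 > 0 → root in [2.050000, 2.435000]
step 3: m = 2.242500, f(m) = 0.676844 > 0 → root in [2.050000, 2.242500]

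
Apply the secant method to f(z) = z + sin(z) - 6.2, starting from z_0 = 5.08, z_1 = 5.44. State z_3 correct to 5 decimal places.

6.23207

f(z_0) = -2.053189, f(z_1) = -1.506765
z_2 = 5.440000 - (-1.506765)·(5.440000 - 5.080000)/(-1.506765 - (-2.053189)) = 6.432702; f(z_2) = 0.381663
z_3 = 6.432702 - (0.381663)·(6.432702 - 5.440000)/(0.381663 - (-1.506765)) = 6.232071; f(z_3) = -0.019021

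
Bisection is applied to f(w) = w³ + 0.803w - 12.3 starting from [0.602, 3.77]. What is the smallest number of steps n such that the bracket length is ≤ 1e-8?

29

Initial width b − a = 3.77 − 0.602 = 3.168000.
After n steps the width is (b−a)/2^n; need (b−a)/2^n ≤ 1e-8.
So n ≥ log₂(3.168000/1e-8) = log₂(316800000.0000) ≈ 28.2390.
Hence n = 29.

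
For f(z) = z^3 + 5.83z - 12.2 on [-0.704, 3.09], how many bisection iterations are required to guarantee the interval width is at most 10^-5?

Initial width b − a = 3.09 − -0.704 = 3.794000.
After n steps the width is (b−a)/2^n; need (b−a)/2^n ≤ 10^-5.
So n ≥ log₂(3.794000/10^-5) = log₂(379400.0000) ≈ 18.5334.
Hence n = 19.

19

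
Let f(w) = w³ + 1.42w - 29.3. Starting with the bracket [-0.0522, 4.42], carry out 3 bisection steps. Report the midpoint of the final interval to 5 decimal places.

3.02244

f(-0.052200) = -29.374266, f(4.420000) = 63.327288 (opposite signs)
step 1: m = 2.183900, f(m) = -15.782927 < 0 → root in [2.183900, 4.420000]
step 2: m = 3.301950, f(m) = 11.389513 > 0 → root in [2.183900, 3.301950]
step 3: m = 2.742925, f(m) = -4.768273 < 0 → root in [2.742925, 3.301950]
Midpoint of [2.742925, 3.301950] = 3.022437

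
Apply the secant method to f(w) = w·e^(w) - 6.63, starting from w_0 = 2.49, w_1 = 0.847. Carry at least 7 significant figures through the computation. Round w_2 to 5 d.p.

Secant update: w_(k+1) = w_k − f(w_k)·(w_k − w_(k-1))/(f(w_k) − f(w_(k-1))).
f(w_0) = 23.402578, f(w_1) = -4.654255
w_2 = 0.847000 - (-4.654255)·(0.847000 - 2.490000)/(-4.654255 - (23.402578)) = 1.119552; f(w_2) = -3.200274

1.11955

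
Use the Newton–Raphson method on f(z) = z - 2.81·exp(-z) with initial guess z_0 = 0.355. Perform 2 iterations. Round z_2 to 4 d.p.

f'(z) = 1 + 2.81·exp(-z)
z_0 = 0.355000: f = -1.615297, f' = 2.970297 → z_1 = 0.355000 - (-1.615297)/(2.970297) = 0.898817
z_1 = 0.898817: f = -0.244997, f' = 2.143813 → z_2 = 0.898817 - (-0.244997)/(2.143813) = 1.013098

1.0131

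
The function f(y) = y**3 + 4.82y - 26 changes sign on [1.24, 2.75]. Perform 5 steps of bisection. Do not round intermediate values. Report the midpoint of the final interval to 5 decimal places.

f(1.240000) = -18.116576, f(2.750000) = 8.051875 (opposite signs)
step 1: m = 1.995000, f(m) = -8.443950 < 0 → root in [1.995000, 2.750000]
step 2: m = 2.372500, f(m) = -1.210326 < 0 → root in [2.372500, 2.750000]
step 3: m = 2.561250, f(m) = 3.147029 > 0 → root in [2.372500, 2.561250]
step 4: m = 2.466875, f(m) = 0.902437 > 0 → root in [2.372500, 2.466875]
step 5: m = 2.419688, f(m) = -0.170108 < 0 → root in [2.419688, 2.466875]
Midpoint of [2.419688, 2.466875] = 2.443281

2.44328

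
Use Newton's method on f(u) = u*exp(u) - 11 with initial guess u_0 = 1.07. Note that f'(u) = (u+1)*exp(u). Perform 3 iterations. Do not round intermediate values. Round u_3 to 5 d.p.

1.82418

Newton update: u ← u − f(u)/f'(u).
u_0 = 1.070000: f = -7.880544, f' = 6.034836 → u_1 = 1.070000 - (-7.880544)/(6.034836) = 2.375842
u_1 = 2.375842: f = 14.564238, f' = 36.324311 → u_2 = 2.375842 - (14.564238)/(36.324311) = 1.974892
u_2 = 1.974892: f = 3.230763, f' = 21.436606 → u_3 = 1.974892 - (3.230763)/(21.436606) = 1.824180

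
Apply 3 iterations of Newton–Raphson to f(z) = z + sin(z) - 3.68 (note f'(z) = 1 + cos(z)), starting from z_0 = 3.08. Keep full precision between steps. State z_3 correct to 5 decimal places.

-75.57976

z_0 = 3.080000: f = -0.538446, f' = 0.001896 → z_1 = 3.080000 - (-0.538446)/(0.001896) = 287.036523
z_1 = 287.036523: f = 282.443110, f' = 0.592966 → z_2 = 287.036523 - (282.443110)/(0.592966) = -189.286316
z_2 = -189.286316: f = -193.677202, f' = 1.703307 → z_3 = -189.286316 - (-193.677202)/(1.703307) = -75.579764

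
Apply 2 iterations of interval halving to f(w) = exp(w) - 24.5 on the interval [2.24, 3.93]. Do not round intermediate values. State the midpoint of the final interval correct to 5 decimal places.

3.29625

f(2.240000) = -15.106669, f(3.930000) = 26.406978 (opposite signs)
step 1: m = 3.085000, f(m) = -2.632533 < 0 → root in [3.085000, 3.930000]
step 2: m = 3.507500, f(m) = 8.864752 > 0 → root in [3.085000, 3.507500]
Midpoint of [3.085000, 3.507500] = 3.296250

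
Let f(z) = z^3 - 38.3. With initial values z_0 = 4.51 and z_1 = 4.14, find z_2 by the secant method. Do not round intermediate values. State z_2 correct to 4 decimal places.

Secant update: z_(k+1) = z_k − f(z_k)·(z_k − z_(k-1))/(f(z_k) − f(z_(k-1))).
f(z_0) = 53.433851, f(z_1) = 32.657944
z_2 = 4.140000 - (32.657944)·(4.140000 - 4.510000)/(32.657944 - (53.433851)) = 3.558392; f(z_2) = 6.756896

3.5584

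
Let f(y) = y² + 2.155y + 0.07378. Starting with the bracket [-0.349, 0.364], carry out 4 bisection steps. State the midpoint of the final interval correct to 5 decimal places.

f(-0.349000) = -0.556514, f(0.364000) = 0.990696 (opposite signs)
step 1: m = 0.007500, f(m) = 0.089999 > 0 → root in [-0.349000, 0.007500]
step 2: m = -0.170750, f(m) = -0.265031 < 0 → root in [-0.170750, 0.007500]
step 3: m = -0.081625, f(m) = -0.095459 < 0 → root in [-0.081625, 0.007500]
step 4: m = -0.037062, f(m) = -0.004716 < 0 → root in [-0.037062, 0.007500]
Midpoint of [-0.037062, 0.007500] = -0.014781

-0.01478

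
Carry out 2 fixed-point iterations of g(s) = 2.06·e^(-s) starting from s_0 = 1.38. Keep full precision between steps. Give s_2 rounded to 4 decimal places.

s_1 = g(1.380000) = 0.518252
s_2 = g(0.518252) = 1.226855

1.2269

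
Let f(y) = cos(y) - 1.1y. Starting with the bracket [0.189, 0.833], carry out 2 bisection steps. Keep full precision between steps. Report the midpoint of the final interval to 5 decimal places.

0.75250

f(0.189000) = 0.774293, f(0.833000) = -0.243641 (opposite signs)
step 1: m = 0.511000, f(m) = 0.310156 > 0 → root in [0.511000, 0.833000]
step 2: m = 0.672000, f(m) = 0.043378 > 0 → root in [0.672000, 0.833000]
Midpoint of [0.672000, 0.833000] = 0.752500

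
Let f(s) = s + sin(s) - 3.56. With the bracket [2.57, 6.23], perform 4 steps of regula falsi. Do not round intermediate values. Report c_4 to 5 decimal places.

4.17341

f(2.570000) = -0.449028, f(6.230000) = 2.616840
step 1: c = 3.106045, f(c) = -0.418415 < 0 → new bracket [3.106045, 6.230000]
step 2: c = 3.536687, f(c) = -0.408208 < 0 → new bracket [3.536687, 6.230000]
step 3: c = 3.900130, f(c) = -0.347731 < 0 → new bracket [3.900130, 6.230000]
step 4: c = 4.173413, f(c) = -0.244822 < 0 → new bracket [4.173413, 6.230000]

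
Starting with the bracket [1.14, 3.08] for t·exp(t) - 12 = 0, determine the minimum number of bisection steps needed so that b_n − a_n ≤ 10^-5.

18

Initial width b − a = 3.08 − 1.14 = 1.940000.
After n steps the width is (b−a)/2^n; need (b−a)/2^n ≤ 10^-5.
So n ≥ log₂(1.940000/10^-5) = log₂(194000.0000) ≈ 17.5657.
Hence n = 18.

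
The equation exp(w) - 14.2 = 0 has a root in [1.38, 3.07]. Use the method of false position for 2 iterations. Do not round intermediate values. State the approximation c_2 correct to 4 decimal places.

False-position update: c = (a·f(b) − b·f(a))/(f(b) − f(a)); replace the endpoint whose sign matches f(c).
f(1.380000) = -10.225098, f(3.070000) = 7.341903
step 1: c = 2.363686, f(c) = -3.569936 < 0 → new bracket [2.363686, 3.070000]
step 2: c = 2.594765, f(c) = -0.806560 < 0 → new bracket [2.594765, 3.070000]

2.5948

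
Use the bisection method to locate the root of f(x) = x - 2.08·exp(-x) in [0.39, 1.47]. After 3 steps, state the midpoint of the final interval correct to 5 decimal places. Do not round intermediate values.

0.86250

f(0.390000) = -1.018278, f(1.470000) = 0.991755 (opposite signs)
step 1: m = 0.930000, f(m) = 0.109328 > 0 → root in [0.390000, 0.930000]
step 2: m = 0.660000, f(m) = -0.415051 < 0 → root in [0.660000, 0.930000]
step 3: m = 0.795000, f(m) = -0.144289 < 0 → root in [0.795000, 0.930000]
Midpoint of [0.795000, 0.930000] = 0.862500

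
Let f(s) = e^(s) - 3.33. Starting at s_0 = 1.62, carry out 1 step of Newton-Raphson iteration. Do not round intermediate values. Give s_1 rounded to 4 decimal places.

1.2790

f'(s) = e^(s)
s_0 = 1.620000: f = 1.723090, f' = 5.053090 → s_1 = 1.620000 - (1.723090)/(5.053090) = 1.279003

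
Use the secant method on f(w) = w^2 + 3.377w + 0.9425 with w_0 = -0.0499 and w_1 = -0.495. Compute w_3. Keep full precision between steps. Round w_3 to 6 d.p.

f(w_0) = 0.776478, f(w_1) = -0.484090
w_2 = -0.495000 - (-0.484090)·(-0.495000 - -0.049900)/(-0.484090 - (0.776478)) = -0.324070; f(w_2) = -0.046864
w_3 = -0.324070 - (-0.046864)·(-0.324070 - -0.495000)/(-0.046864 - (-0.484090)) = -0.305749; f(w_3) = 0.003467

-0.305749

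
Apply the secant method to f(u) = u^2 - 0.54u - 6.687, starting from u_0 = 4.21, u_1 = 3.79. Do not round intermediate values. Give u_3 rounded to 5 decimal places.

Secant update: u_(k+1) = u_k − f(u_k)·(u_k − u_(k-1))/(f(u_k) − f(u_(k-1))).
f(u_0) = 8.763700, f(u_1) = 5.630500
u_2 = 3.790000 - (5.630500)·(3.790000 - 4.210000)/(5.630500 - (8.763700)) = 3.035241; f(u_2) = 0.886659
u_3 = 3.035241 - (0.886659)·(3.035241 - 3.790000)/(0.886659 - (5.630500)) = 2.894171; f(u_3) = 0.126375

2.89417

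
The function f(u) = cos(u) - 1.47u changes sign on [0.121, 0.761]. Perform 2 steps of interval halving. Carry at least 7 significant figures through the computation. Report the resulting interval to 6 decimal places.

f(0.121000) = 0.814818, f(0.761000) = -0.394523 (opposite signs)
step 1: m = 0.441000, f(m) = 0.256055 > 0 → root in [0.441000, 0.761000]
step 2: m = 0.601000, f(m) = -0.058699 < 0 → root in [0.441000, 0.601000]

[0.441000, 0.601000]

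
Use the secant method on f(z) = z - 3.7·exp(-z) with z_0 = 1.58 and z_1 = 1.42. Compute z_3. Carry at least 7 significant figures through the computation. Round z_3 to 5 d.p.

1.16186

f(z_0) = 0.817892, f(z_1) = 0.525658
z_2 = 1.420000 - (0.525658)·(1.420000 - 1.580000)/(0.525658 - (0.817892)) = 1.132199; f(z_2) = -0.060399
z_3 = 1.132199 - (-0.060399)·(1.132199 - 1.420000)/(-0.060399 - (0.525658)) = 1.161860; f(z_3) = 0.004116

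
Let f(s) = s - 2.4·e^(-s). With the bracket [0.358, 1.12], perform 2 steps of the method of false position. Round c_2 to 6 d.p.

0.942574

False-position update: c = (a·f(b) − b·f(a))/(f(b) − f(a)); replace the endpoint whose sign matches f(c).
f(0.358000) = -1.319775, f(1.120000) = 0.336928
step 1: c = 0.965030, f(c) = 0.050698 > 0 → new bracket [0.358000, 0.965030]
step 2: c = 0.942574, f(c) = 0.007478 > 0 → new bracket [0.358000, 0.942574]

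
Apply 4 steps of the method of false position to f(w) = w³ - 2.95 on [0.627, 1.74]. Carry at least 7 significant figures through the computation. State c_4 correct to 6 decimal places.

1.432712

f(0.627000) = -2.703508, f(1.740000) = 2.318024
step 1: c = 1.226220, f(c) = -1.106235 < 0 → new bracket [1.226220, 1.740000]
step 2: c = 1.392201, f(c) = -0.251603 < 0 → new bracket [1.392201, 1.740000]
step 3: c = 1.426256, f(c) = -0.048704 < 0 → new bracket [1.426256, 1.740000]
step 4: c = 1.432712, f(c) = -0.009124 < 0 → new bracket [1.432712, 1.740000]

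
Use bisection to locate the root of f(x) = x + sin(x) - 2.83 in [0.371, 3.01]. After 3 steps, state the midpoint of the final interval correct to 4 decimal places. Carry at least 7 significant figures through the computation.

1.8554

f(0.371000) = -2.096452, f(3.010000) = 0.311213 (opposite signs)
step 1: m = 1.690500, f(m) = -0.146656 < 0 → root in [1.690500, 3.010000]
step 2: m = 2.350250, f(m) = 0.231548 > 0 → root in [1.690500, 2.350250]
step 3: m = 2.020375, f(m) = 0.091005 > 0 → root in [1.690500, 2.020375]
Midpoint of [1.690500, 2.020375] = 1.855437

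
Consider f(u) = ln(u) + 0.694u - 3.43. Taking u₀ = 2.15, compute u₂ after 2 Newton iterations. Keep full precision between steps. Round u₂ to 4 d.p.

3.2455

Newton update: u ← u − f(u)/f'(u).
f'(u) = 1/u + 0.694
u_0 = 2.150000: f = -1.172432, f' = 1.159116 → u_1 = 2.150000 - (-1.172432)/(1.159116) = 3.161488
u_1 = 3.161488: f = -0.084885, f' = 1.010307 → u_2 = 3.161488 - (-0.084885)/(1.010307) = 3.245507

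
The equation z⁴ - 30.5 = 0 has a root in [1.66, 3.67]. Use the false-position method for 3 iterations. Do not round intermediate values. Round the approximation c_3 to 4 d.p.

2.2068

f(1.660000) = -22.906669, f(3.670000) = 150.911267
step 1: c = 1.924889, f(c) = -16.771519 < 0 → new bracket [1.924889, 3.670000]
step 2: c = 2.099434, f(c) = -11.072875 < 0 → new bracket [2.099434, 3.670000]
step 3: c = 2.206794, f(c) = -6.783688 < 0 → new bracket [2.206794, 3.670000]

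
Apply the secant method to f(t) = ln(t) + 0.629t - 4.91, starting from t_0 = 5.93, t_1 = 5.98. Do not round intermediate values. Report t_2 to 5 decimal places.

Secant update: t_(k+1) = t_k − f(t_k)·(t_k − t_(k-1))/(f(t_k) − f(t_(k-1))).
f(t_0) = 0.599994, f(t_1) = 0.639841
t_2 = 5.980000 - (0.639841)·(5.980000 - 5.930000)/(0.639841 - (0.599994)) = 5.177115; f(t_2) = -0.009346

5.17712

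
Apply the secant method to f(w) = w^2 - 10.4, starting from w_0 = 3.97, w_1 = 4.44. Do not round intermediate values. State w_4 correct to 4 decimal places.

3.2252

f(w_0) = 5.360900, f(w_1) = 9.313600
w_2 = 4.440000 - (9.313600)·(4.440000 - 3.970000)/(9.313600 - (5.360900)) = 3.332556; f(w_2) = 0.705933
w_3 = 3.332556 - (0.705933)·(3.332556 - 4.440000)/(0.705933 - (9.313600)) = 3.241733; f(w_3) = 0.108831
w_4 = 3.241733 - (0.108831)·(3.241733 - 3.332556)/(0.108831 - (0.705933)) = 3.225179; f(w_4) = 0.001778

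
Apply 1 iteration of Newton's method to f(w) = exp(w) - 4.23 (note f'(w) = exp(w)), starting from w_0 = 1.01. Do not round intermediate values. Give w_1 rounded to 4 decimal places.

1.5506

w_0 = 1.010000: f = -1.484399, f' = 2.745601 → w_1 = 1.010000 - (-1.484399)/(2.745601) = 1.550646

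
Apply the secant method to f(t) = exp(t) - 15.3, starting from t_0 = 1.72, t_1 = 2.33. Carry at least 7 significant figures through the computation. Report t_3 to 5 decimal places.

2.67638

f(t_0) = -9.715472, f(t_1) = -5.022058
t_2 = 2.330000 - (-5.022058)·(2.330000 - 1.720000)/(-5.022058 - (-9.715472)) = 2.982714; f(t_2) = 4.441319
t_3 = 2.982714 - (4.441319)·(2.982714 - 2.330000)/(4.441319 - (-5.022058)) = 2.676384; f(t_3) = -0.767544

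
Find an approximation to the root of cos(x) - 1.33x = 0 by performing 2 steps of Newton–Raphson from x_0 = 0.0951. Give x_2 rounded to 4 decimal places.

0.6160

Newton update: x ← x − f(x)/f'(x).
f'(x) = -sin(x) - 1.33
x_0 = 0.095100: f = 0.868998, f' = -1.424957 → x_1 = 0.095100 - (0.868998)/(-1.424957) = 0.704942
x_1 = 0.704942: f = -0.175924, f' = -1.977990 → x_2 = 0.704942 - (-0.175924)/(-1.977990) = 0.616001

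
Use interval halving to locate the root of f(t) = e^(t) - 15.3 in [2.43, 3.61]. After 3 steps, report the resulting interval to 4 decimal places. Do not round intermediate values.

[2.7250, 2.8725]

f(2.430000) = -3.941118, f(3.610000) = 21.666053 (opposite signs)
step 1: m = 3.020000, f(m) = 5.191292 > 0 → root in [2.430000, 3.020000]
step 2: m = 2.725000, f(m) = -0.043586 < 0 → root in [2.725000, 3.020000]
step 3: m = 2.872500, f(m) = 2.381166 > 0 → root in [2.725000, 2.872500]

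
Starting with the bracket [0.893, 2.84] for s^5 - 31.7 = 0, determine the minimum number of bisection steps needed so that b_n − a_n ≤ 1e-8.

Initial width b − a = 2.84 − 0.893 = 1.947000.
After n steps the width is (b−a)/2^n; need (b−a)/2^n ≤ 1e-8.
So n ≥ log₂(1.947000/1e-8) = log₂(194700000.0000) ≈ 27.5367.
Hence n = 28.

28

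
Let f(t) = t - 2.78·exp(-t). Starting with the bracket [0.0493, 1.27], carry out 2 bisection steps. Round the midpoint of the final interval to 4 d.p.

f(0.049300) = -2.596970, f(1.270000) = 0.489288 (opposite signs)
step 1: m = 0.659650, f(m) = -0.777700 < 0 → root in [0.659650, 1.270000]
step 2: m = 0.964825, f(m) = -0.094494 < 0 → root in [0.964825, 1.270000]
Midpoint of [0.964825, 1.270000] = 1.117412

1.1174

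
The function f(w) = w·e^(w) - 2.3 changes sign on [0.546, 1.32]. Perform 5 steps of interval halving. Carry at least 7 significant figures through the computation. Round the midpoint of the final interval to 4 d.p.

f(0.546000) = -1.357422, f(1.320000) = 2.641316 (opposite signs)
step 1: m = 0.933000, f(m) = 0.071802 > 0 → root in [0.546000, 0.933000]
step 2: m = 0.739500, f(m) = -0.750830 < 0 → root in [0.739500, 0.933000]
step 3: m = 0.836250, f(m) = -0.370188 < 0 → root in [0.836250, 0.933000]
step 4: m = 0.884625, f(m) = -0.157371 < 0 → root in [0.884625, 0.933000]
step 5: m = 0.908813, f(m) = -0.044896 < 0 → root in [0.908813, 0.933000]
Midpoint of [0.908813, 0.933000] = 0.920906

0.9209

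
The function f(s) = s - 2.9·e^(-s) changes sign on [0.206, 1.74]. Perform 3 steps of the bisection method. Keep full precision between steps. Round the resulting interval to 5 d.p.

[0.97300, 1.16475]

f(0.206000) = -2.154116, f(1.740000) = 1.230991 (opposite signs)
step 1: m = 0.973000, f(m) = -0.123048 < 0 → root in [0.973000, 1.740000]
step 2: m = 1.356500, f(m) = 0.609574 > 0 → root in [0.973000, 1.356500]
step 3: m = 1.164750, f(m) = 0.259948 > 0 → root in [0.973000, 1.164750]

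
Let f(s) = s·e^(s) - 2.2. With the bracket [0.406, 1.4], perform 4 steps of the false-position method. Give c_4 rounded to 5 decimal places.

0.89042

False-position update: c = (a·f(b) − b·f(a))/(f(b) − f(a)); replace the endpoint whose sign matches f(c).
f(0.406000) = -1.590674, f(1.400000) = 3.477280
step 1: c = 0.717986, f(c) = -0.727914 < 0 → new bracket [0.717986, 1.400000]
step 2: c = 0.836042, f(c) = -0.271071 < 0 → new bracket [0.836042, 1.400000]
step 3: c = 0.876826, f(c) = -0.092761 < 0 → new bracket [0.876826, 1.400000]
step 4: c = 0.890419, f(c) = -0.030804 < 0 → new bracket [0.890419, 1.400000]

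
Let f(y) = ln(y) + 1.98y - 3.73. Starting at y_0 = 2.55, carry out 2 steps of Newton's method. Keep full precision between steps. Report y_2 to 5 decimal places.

Newton update: y ← y − f(y)/f'(y).
f'(y) = 1/y + 1.98
y_0 = 2.550000: f = 2.255093, f' = 2.372157 → y_1 = 2.550000 - (2.255093)/(2.372157) = 1.599349
y_1 = 1.599349: f = -0.093692, f' = 2.605254 → y_2 = 1.599349 - (-0.093692)/(2.605254) = 1.635312

1.63531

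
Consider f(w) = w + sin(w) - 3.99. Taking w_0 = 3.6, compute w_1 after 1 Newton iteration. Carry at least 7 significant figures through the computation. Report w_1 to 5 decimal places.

11.66381

f'(w) = 1 + cos(w)
w_0 = 3.600000: f = -0.832520, f' = 0.103242 → w_1 = 3.600000 - (-0.832520)/(0.103242) = 11.663809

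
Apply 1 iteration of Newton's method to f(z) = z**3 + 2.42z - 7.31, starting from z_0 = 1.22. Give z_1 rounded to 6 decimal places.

1.589162

Newton update: z ← z − f(z)/f'(z).
f'(z) = 3z**2 + 2.42
z_0 = 1.220000: f = -2.541752, f' = 6.885200 → z_1 = 1.220000 - (-2.541752)/(6.885200) = 1.589162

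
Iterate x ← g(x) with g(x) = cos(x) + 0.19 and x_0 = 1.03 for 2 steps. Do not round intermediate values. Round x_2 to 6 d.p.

0.951729

x_1 = g(1.030000) = 0.704819
x_2 = g(0.704819) = 0.951729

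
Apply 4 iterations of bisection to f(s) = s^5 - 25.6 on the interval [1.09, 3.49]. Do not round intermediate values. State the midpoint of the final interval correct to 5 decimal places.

f(1.090000) = -24.061376, f(3.490000) = 492.158378 (opposite signs)
step 1: m = 2.290000, f(m) = 37.376339 > 0 → root in [1.090000, 2.290000]
step 2: m = 1.690000, f(m) = -11.814151 < 0 → root in [1.690000, 2.290000]
step 3: m = 1.990000, f(m) = 5.607960 > 0 → root in [1.690000, 1.990000]
step 4: m = 1.840000, f(m) = -4.509391 < 0 → root in [1.840000, 1.990000]
Midpoint of [1.840000, 1.990000] = 1.915000

1.91500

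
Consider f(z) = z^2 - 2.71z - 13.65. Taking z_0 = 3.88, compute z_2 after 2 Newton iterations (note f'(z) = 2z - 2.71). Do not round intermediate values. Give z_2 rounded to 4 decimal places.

5.3081

Newton update: z ← z − f(z)/f'(z).
z_0 = 3.880000: f = -9.110400, f' = 5.050000 → z_1 = 3.880000 - (-9.110400)/(5.050000) = 5.684040
z_1 = 5.684040: f = 3.254559, f' = 8.658079 → z_2 = 5.684040 - (3.254559)/(8.658079) = 5.308141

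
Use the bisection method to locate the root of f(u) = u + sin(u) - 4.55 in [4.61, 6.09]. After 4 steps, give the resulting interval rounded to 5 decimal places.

f(4.610000) = -0.934763, f(6.090000) = 1.348014 (opposite signs)
step 1: m = 5.350000, f(m) = -0.003520 < 0 → root in [5.350000, 6.090000]
step 2: m = 5.720000, f(m) = 0.636118 > 0 → root in [5.350000, 5.720000]
step 3: m = 5.535000, f(m) = 0.304690 > 0 → root in [5.350000, 5.535000]
step 4: m = 5.442500, f(m) = 0.147400 > 0 → root in [5.350000, 5.442500]

[5.35000, 5.44250]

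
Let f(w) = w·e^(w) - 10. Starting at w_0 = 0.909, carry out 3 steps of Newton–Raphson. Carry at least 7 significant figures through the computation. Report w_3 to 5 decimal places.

1.79912

f'(w) = (w + 1)·e^(w)
w_0 = 0.909000: f = -7.744008, f' = 4.737832 → w_1 = 0.909000 - (-7.744008)/(4.737832) = 2.543505
w_1 = 2.543505: f = 22.364031, f' = 45.088218 → w_2 = 2.543505 - (22.364031)/(45.088218) = 2.047499
w_2 = 2.047499: f = 5.865033, f' = 23.613528 → w_3 = 2.047499 - (5.865033)/(23.613528) = 1.799123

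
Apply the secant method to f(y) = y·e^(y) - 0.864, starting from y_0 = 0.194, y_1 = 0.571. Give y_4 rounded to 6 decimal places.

0.515828

f(y_0) = -0.628465, f(y_1) = 0.146691
y_2 = 0.571000 - (0.146691)·(0.571000 - 0.194000)/(0.146691 - (-0.628465)) = 0.499656; f(y_2) = -0.040489
y_3 = 0.499656 - (-0.040489)·(0.499656 - 0.571000)/(-0.040489 - (0.146691)) = 0.515089; f(y_3) = -0.001851
y_4 = 0.515089 - (-0.001851)·(0.515089 - 0.499656)/(-0.001851 - (-0.040489)) = 0.515828; f(y_4) = 0.000025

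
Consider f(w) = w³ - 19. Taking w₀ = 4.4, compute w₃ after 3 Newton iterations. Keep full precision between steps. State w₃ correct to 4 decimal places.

f'(w) = 3w²
w_0 = 4.400000: f = 66.184000, f' = 58.080000 → w_1 = 4.400000 - (66.184000)/(58.080000) = 3.260468
w_1 = 3.260468: f = 15.660909, f' = 31.891961 → w_2 = 3.260468 - (15.660909)/(31.891961) = 2.769407
w_2 = 2.769407: f = 2.240285, f' = 23.008845 → w_3 = 2.769407 - (2.240285)/(23.008845) = 2.672041

2.6720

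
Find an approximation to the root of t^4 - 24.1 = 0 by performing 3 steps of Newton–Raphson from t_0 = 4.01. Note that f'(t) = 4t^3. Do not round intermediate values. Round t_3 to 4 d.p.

2.2689

t_0 = 4.010000: f = 234.469616, f' = 257.924804 → t_1 = 4.010000 - (234.469616)/(257.924804) = 3.100938
t_1 = 3.100938: f = 68.363937, f' = 119.272213 → t_2 = 3.100938 - (68.363937)/(119.272213) = 2.527762
t_2 = 2.527762: f = 16.726765, f' = 64.605385 → t_3 = 2.527762 - (16.726765)/(64.605385) = 2.268856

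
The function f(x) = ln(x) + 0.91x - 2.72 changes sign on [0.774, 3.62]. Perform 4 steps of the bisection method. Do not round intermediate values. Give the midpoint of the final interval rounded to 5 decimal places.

f(0.774000) = -2.271843, f(3.620000) = 1.860674 (opposite signs)
step 1: m = 2.197000, f(m) = 0.066363 > 0 → root in [0.774000, 2.197000]
step 2: m = 1.485500, f(m) = -0.972444 < 0 → root in [1.485500, 2.197000]
step 3: m = 1.841250, f(m) = -0.434018 < 0 → root in [1.841250, 2.197000]
step 4: m = 2.019125, f(m) = -0.179932 < 0 → root in [2.019125, 2.197000]
Midpoint of [2.019125, 2.197000] = 2.108062

2.10806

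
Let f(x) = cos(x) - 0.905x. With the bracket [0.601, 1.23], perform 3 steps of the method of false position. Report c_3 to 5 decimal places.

f(0.601000) = 0.280866, f(1.230000) = -0.778912
step 1: c = 0.767700, f(c) = 0.024742 > 0 → new bracket [0.767700, 1.230000]
step 2: c = 0.781932, f(c) = 0.001904 > 0 → new bracket [0.781932, 1.230000]
step 3: c = 0.783025, f(c) = 0.000145 > 0 → new bracket [0.783025, 1.230000]

0.78303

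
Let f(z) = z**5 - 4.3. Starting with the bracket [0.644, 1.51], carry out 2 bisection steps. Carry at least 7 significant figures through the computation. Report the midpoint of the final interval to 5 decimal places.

1.40175

f(0.644000) = -4.189228, f(1.510000) = 3.550273 (opposite signs)
step 1: m = 1.077000, f(m) = -2.850966 < 0 → root in [1.077000, 1.510000]
step 2: m = 1.293500, f(m) = -0.678970 < 0 → root in [1.293500, 1.510000]
Midpoint of [1.293500, 1.510000] = 1.401750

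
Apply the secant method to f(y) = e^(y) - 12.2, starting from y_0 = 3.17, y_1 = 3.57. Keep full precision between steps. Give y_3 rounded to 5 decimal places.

2.61769

f(y_0) = 11.607484, f(y_1) = 23.316593
y_2 = 3.570000 - (23.316593)·(3.570000 - 3.170000)/(23.316593 - (11.607484)) = 2.773472; f(y_2) = 3.814133
y_3 = 2.773472 - (3.814133)·(2.773472 - 3.570000)/(3.814133 - (23.316593)) = 2.617693; f(y_3) = 1.504073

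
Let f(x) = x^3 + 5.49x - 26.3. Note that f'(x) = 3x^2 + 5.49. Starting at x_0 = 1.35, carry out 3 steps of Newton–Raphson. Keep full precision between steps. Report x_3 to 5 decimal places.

x_0 = 1.350000: f = -16.428125, f' = 10.957500 → x_1 = 1.350000 - (-16.428125)/(10.957500) = 2.849258
x_1 = 2.849258: f = 12.473490, f' = 29.844822 → x_2 = 2.849258 - (12.473490)/(29.844822) = 2.431314
x_2 = 2.431314: f = 1.420102, f' = 23.223858 → x_3 = 2.431314 - (1.420102)/(23.223858) = 2.370165

2.37017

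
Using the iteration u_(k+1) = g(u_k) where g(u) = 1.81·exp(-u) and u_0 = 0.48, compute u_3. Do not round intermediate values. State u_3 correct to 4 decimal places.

1.0028

u_1 = g(0.480000) = 1.119998
u_2 = g(1.119998) = 0.590568
u_3 = g(0.590568) = 1.002763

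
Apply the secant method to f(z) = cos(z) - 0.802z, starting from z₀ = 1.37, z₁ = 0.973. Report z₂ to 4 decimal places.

Secant update: z_(k+1) = z_k − f(z_k)·(z_k − z_(k-1))/(f(z_k) − f(z_(k-1))).
f(z_0) = -0.899290, f(z_1) = -0.217524
z_2 = 0.973000 - (-0.217524)·(0.973000 - 1.370000)/(-0.217524 - (-0.899290)) = 0.846334; f(z_2) = -0.016026

0.8463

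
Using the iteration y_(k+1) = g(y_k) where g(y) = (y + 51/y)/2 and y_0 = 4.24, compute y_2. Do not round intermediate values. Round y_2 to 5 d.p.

7.20201

y_1 = g(4.240000) = 8.134151
y_2 = g(8.134151) = 7.202006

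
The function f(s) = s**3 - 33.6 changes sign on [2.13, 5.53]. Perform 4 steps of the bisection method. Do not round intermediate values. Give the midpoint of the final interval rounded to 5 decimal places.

3.29875

f(2.130000) = -23.936403, f(5.530000) = 135.512377 (opposite signs)
step 1: m = 3.830000, f(m) = 22.581887 > 0 → root in [2.130000, 3.830000]
step 2: m = 2.980000, f(m) = -7.136408 < 0 → root in [2.980000, 3.830000]
step 3: m = 3.405000, f(m) = 5.877655 > 0 → root in [2.980000, 3.405000]
step 4: m = 3.192500, f(m) = -1.061860 < 0 → root in [3.192500, 3.405000]
Midpoint of [3.192500, 3.405000] = 3.298750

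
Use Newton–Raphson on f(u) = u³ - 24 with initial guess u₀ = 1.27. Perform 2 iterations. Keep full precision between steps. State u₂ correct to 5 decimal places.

4.10838

f'(u) = 3u²
u_0 = 1.270000: f = -21.951617, f' = 4.838700 → u_1 = 1.270000 - (-21.951617)/(4.838700) = 5.806677
u_1 = 5.806677: f = 171.786577, f' = 101.152479 → u_2 = 5.806677 - (171.786577)/(101.152479) = 4.108383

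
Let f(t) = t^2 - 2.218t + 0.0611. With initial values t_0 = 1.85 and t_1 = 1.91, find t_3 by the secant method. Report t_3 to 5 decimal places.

2.18120

f(t_0) = -0.619700, f(t_1) = -0.527180
t_2 = 1.910000 - (-0.527180)·(1.910000 - 1.850000)/(-0.527180 - (-0.619700)) = 2.251881; f(t_2) = 0.137395
t_3 = 2.251881 - (0.137395)·(2.251881 - 1.910000)/(0.137395 - (-0.527180)) = 2.181200; f(t_3) = -0.019169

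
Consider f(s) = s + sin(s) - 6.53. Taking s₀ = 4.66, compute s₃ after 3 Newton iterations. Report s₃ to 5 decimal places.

Newton update: s ← s − f(s)/f'(s).
f'(s) = 1 + cos(s)
s_0 = 4.660000: f = -2.868628, f' = 0.947635 → s_1 = 4.660000 - (-2.868628)/(0.947635) = 7.687144
s_1 = 7.687144: f = 2.143259, f' = 1.166064 → s_2 = 7.687144 - (2.143259)/(1.166064) = 5.849116
s_2 = 5.849116: f = -1.101450, f' = 1.907262 → s_3 = 5.849116 - (-1.101450)/(1.907262) = 6.426619

6.42662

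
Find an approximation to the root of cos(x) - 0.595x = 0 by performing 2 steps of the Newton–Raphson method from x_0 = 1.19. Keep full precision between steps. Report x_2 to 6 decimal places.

Newton update: x ← x − f(x)/f'(x).
f'(x) = -sin(x) - 0.595
x_0 = 1.190000: f = -0.336390, f' = -1.523369 → x_1 = 1.190000 - (-0.336390)/(-1.523369) = 0.969180
x_1 = 0.969180: f = -0.010687, f' = -1.419422 → x_2 = 0.969180 - (-0.010687)/(-1.419422) = 0.961651

0.961651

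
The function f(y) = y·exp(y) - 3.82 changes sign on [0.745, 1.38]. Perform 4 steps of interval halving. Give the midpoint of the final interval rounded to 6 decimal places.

1.161719

f(0.745000) = -2.250701, f(1.380000) = 1.665364 (opposite signs)
step 1: m = 1.062500, f(m) = -0.745554 < 0 → root in [1.062500, 1.380000]
step 2: m = 1.221250, f(m) = 0.321777 > 0 → root in [1.062500, 1.221250]
step 3: m = 1.141875, f(m) = -0.242921 < 0 → root in [1.141875, 1.221250]
step 4: m = 1.181563, f(m) = 0.031259 > 0 → root in [1.141875, 1.181563]
Midpoint of [1.141875, 1.181563] = 1.161719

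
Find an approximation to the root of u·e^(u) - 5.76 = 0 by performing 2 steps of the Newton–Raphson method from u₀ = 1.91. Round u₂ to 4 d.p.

1.4210

f'(u) = (u + 1)·e^(u)
u_0 = 1.910000: f = 7.138400, f' = 19.651488 → u_1 = 1.910000 - (7.138400)/(19.651488) = 1.546750
u_1 = 1.546750: f = 1.503823, f' = 11.960006 → u_2 = 1.546750 - (1.503823)/(11.960006) = 1.421013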